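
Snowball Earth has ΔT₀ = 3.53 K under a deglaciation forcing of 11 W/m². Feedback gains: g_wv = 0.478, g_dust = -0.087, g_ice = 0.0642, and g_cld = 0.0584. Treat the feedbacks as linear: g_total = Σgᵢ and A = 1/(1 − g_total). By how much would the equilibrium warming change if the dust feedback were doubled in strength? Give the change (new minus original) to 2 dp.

Original: g = 0.5136, ΔT = 3.53/(1−0.5136) = 7.2574 K.
With doubled dust: g' = 0.4266, ΔT' = 3.53/(1−0.4266) = 6.1563 K.
Change = 6.1563 − 7.2574 = -1.10 K.

-1.10 K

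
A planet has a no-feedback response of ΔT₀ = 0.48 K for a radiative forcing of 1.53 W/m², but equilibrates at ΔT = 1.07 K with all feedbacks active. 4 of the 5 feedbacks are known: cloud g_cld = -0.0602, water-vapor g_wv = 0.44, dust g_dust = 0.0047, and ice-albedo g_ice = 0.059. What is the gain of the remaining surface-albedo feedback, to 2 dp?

0.11

Amplification A = ΔT/ΔT₀ = 1.07/0.48 = 2.229.
Total gain g = 1 − 1/A = 1 − 1/2.229 = 0.5514.
Known gains sum to -0.0602 + 0.44 + 0.0047 + 0.059 = 0.4435.
g_alb = 0.5514 − 0.4435 = 0.11.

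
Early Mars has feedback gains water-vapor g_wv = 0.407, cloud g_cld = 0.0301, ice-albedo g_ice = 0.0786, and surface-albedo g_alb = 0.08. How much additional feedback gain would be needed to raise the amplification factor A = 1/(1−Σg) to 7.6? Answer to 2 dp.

0.27

Current total gain = 0.5957.
Target gain for A = 7.6: g* = 1 − 1/7.6 = 0.8684.
Additional gain needed = 0.8684 − 0.5957 = 0.27.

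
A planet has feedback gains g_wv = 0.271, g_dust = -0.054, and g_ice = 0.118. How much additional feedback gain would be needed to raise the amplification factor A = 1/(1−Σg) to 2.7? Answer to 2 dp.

0.29

Current total gain = 0.335.
Target gain for A = 2.7: g* = 1 − 1/2.7 = 0.6296.
Additional gain needed = 0.6296 − 0.335 = 0.29.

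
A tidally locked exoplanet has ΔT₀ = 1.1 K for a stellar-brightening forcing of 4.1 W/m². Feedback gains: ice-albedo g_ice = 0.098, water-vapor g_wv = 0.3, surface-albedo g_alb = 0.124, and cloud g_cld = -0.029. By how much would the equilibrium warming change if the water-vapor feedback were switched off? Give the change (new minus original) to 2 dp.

-0.81 K

Original: g = 0.493, ΔT = 1.1/(1−0.493) = 2.1696 K.
Without water-vapor: g' = 0.193, ΔT' = 1.1/(1−0.193) = 1.3631 K.
Change = 1.3631 − 2.1696 = -0.81 K.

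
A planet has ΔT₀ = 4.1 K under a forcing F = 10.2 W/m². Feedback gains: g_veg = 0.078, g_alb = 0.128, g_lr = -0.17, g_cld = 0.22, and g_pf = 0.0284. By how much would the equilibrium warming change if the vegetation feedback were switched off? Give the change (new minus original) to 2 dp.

-0.56 K

Original: g = 0.2844, ΔT = 4.1/(1−0.2844) = 5.7295 K.
Without vegetation: g' = 0.2064, ΔT' = 4.1/(1−0.2064) = 5.1663 K.
Change = 5.1663 − 5.7295 = -0.56 K.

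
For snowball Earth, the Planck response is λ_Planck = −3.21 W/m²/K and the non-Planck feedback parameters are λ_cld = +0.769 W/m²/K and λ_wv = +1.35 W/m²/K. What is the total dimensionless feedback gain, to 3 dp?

Convert to gains: g_cld = 0.769/3.21 = 0.2396; g_wv = 1.35/3.21 = 0.4206.
Total gain g = 0.6602.

0.660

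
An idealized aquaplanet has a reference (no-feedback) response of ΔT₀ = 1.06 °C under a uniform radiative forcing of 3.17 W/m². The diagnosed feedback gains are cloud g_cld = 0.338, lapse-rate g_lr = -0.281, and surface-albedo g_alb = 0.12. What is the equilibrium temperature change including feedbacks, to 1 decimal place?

Total gain g = 0.338 − 0.281 + 0.12 = 0.177.
Amplification A = 1/(1 − 0.177) = 1.215.
ΔT = 1.06 × 1.215 = 1.3 °C.

1.3 °C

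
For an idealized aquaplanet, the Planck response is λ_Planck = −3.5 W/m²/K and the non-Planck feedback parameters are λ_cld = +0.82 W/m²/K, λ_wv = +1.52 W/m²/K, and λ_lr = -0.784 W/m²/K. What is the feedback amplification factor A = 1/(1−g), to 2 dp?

Convert to gains: g_cld = 0.82/3.5 = 0.2343; g_wv = 1.52/3.5 = 0.4343; g_lr = -0.784/3.5 = -0.224.
Total gain g = 0.4446.
A = 1/(1 − 0.4446) = 1.80.

1.80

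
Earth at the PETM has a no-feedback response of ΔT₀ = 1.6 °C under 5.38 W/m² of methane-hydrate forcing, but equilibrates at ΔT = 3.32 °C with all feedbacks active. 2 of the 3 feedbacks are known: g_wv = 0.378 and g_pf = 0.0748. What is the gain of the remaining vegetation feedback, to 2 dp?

Amplification A = ΔT/ΔT₀ = 3.32/1.6 = 2.075.
Total gain g = 1 − 1/A = 1 − 1/2.075 = 0.5181.
Known gains sum to 0.378 + 0.0748 = 0.4528.
g_veg = 0.5181 − 0.4528 = 0.07.

0.07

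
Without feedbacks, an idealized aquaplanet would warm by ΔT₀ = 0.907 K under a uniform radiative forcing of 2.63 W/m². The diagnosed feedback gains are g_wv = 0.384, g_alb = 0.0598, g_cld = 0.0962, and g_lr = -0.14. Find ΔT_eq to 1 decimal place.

1.5 K

Total gain g = 0.384 + 0.0598 + 0.0962 − 0.14 = 0.4.
Amplification A = 1/(1 − 0.4) = 1.667.
ΔT = 0.907 × 1.667 = 1.5 K.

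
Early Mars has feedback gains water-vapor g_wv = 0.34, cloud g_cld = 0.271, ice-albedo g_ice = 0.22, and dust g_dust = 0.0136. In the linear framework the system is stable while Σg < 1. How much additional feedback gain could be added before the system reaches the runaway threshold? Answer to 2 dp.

Current total gain = 0.34 + 0.271 + 0.22 + 0.0136 = 0.8446.
Margin to runaway = 1 − 0.8446 = 0.16.

0.16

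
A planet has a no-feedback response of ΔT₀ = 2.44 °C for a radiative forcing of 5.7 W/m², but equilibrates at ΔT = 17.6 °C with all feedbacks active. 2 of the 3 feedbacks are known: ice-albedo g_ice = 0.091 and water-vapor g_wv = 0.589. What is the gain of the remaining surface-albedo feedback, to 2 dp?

0.18

Amplification A = ΔT/ΔT₀ = 17.6/2.44 = 7.213.
Total gain g = 1 − 1/A = 1 − 1/7.213 = 0.8614.
Known gains sum to 0.091 + 0.589 = 0.68.
g_alb = 0.8614 − 0.68 = 0.18.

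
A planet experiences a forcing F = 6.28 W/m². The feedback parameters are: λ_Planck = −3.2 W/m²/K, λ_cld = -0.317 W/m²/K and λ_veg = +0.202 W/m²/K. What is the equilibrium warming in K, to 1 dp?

Net feedback parameter λ = (−3.2) + (-0.317) + (+0.202) = -3.315 W/m²/K.
ΔT = −F/λ = −6.28/(-3.315) = 1.9 K.

1.9 K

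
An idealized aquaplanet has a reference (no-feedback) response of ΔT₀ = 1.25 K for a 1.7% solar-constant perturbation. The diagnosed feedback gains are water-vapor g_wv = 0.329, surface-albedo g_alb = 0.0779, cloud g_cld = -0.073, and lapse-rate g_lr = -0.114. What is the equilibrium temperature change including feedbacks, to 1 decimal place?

1.6 K

Total gain g = 0.329 + 0.0779 − 0.073 − 0.114 = 0.2199.
Amplification A = 1/(1 − 0.2199) = 1.282.
ΔT = 1.25 × 1.282 = 1.6 K.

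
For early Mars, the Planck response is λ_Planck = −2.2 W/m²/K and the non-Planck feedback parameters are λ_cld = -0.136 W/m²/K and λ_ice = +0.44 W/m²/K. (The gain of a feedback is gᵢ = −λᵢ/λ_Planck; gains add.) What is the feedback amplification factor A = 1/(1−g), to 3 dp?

Convert to gains: g_cld = -0.136/2.2 = -0.06182; g_ice = 0.44/2.2 = 0.2.
Total gain g = 0.13818.
A = 1/(1 − 0.13818) = 1.160.

1.160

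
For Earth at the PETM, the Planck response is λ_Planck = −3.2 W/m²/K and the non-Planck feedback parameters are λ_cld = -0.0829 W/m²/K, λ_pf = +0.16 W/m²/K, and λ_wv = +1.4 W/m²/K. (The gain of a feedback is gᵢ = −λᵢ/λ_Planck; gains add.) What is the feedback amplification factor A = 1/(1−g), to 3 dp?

1.857

Convert to gains: g_cld = -0.0829/3.2 = -0.02591; g_pf = 0.16/3.2 = 0.05; g_wv = 1.4/3.2 = 0.4375.
Total gain g = 0.46159.
A = 1/(1 − 0.46159) = 1.857.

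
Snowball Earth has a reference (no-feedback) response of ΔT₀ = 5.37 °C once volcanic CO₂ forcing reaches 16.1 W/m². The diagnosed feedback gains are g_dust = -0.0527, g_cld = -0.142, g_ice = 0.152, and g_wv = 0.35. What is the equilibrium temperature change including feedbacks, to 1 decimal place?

Total gain g = -0.0527 − 0.142 + 0.152 + 0.35 = 0.3073.
Amplification A = 1/(1 − 0.3073) = 1.444.
ΔT = 5.37 × 1.444 = 7.8 °C.

7.8 °C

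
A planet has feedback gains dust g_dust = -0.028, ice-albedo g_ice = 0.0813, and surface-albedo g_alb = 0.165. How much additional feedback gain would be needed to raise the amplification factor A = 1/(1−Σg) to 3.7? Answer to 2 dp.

Current total gain = 0.2183.
Target gain for A = 3.7: g* = 1 − 1/3.7 = 0.7297.
Additional gain needed = 0.7297 − 0.2183 = 0.51.

0.51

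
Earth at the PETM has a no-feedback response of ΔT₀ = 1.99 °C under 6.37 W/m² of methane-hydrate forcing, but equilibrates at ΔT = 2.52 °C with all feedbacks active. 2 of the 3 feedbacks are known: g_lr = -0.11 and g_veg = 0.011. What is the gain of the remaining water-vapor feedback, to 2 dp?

0.31

Amplification A = ΔT/ΔT₀ = 2.52/1.99 = 1.266.
Total gain g = 1 − 1/A = 1 − 1/1.266 = 0.2101.
Known gains sum to -0.11 + 0.011 = -0.099.
g_wv = 0.2101 + 0.099 = 0.31.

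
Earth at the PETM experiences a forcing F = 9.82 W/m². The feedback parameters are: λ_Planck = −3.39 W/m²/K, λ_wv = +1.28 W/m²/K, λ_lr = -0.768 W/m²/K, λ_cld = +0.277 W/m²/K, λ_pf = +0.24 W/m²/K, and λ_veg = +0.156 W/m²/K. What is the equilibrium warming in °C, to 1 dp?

Net feedback parameter λ = (−3.39) + (+1.28) + (-0.768) + (+0.277) + (+0.24) + (+0.156) = -2.205 W/m²/K.
ΔT = −F/λ = −9.82/(-2.205) = 4.5 °C.

4.5 °C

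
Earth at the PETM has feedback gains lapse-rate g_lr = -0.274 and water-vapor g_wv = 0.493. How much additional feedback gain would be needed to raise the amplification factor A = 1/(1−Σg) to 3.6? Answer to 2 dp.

Current total gain = 0.219.
Target gain for A = 3.6: g* = 1 − 1/3.6 = 0.7222.
Additional gain needed = 0.7222 − 0.219 = 0.50.

0.50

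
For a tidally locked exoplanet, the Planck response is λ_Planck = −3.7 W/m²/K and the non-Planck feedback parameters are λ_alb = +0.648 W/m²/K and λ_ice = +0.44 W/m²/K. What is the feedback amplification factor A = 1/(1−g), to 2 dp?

1.42

Convert to gains: g_alb = 0.648/3.7 = 0.1751; g_ice = 0.44/3.7 = 0.1189.
Total gain g = 0.294.
A = 1/(1 − 0.294) = 1.42.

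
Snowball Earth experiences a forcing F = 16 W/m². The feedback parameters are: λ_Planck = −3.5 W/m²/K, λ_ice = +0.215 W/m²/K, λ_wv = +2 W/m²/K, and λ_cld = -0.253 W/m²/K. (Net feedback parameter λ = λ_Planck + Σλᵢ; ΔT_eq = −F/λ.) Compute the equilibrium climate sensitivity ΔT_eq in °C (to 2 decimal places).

10.40 °C

Net feedback parameter λ = (−3.5) + (+0.215) + (+2) + (-0.253) = -1.538 W/m²/K.
ΔT = −F/λ = −16/(-1.538) = 10.40 °C.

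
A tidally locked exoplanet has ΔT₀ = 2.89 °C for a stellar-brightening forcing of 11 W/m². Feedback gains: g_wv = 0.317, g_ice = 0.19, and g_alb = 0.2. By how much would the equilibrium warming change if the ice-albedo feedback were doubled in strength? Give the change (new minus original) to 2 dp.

Original: g = 0.707, ΔT = 2.89/(1−0.707) = 9.8635 °C.
With doubled ice-albedo: g' = 0.897, ΔT' = 2.89/(1−0.897) = 28.0583 °C.
Change = 28.0583 − 9.8635 = 18.19 °C.

18.19 °C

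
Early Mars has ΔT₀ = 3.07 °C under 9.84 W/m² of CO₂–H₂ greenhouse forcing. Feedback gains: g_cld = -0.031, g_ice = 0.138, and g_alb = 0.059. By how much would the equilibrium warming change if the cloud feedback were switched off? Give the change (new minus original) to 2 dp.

0.14 °C

Original: g = 0.166, ΔT = 3.07/(1−0.166) = 3.6811 °C.
Without cloud: g' = 0.197, ΔT' = 3.07/(1−0.197) = 3.8232 °C.
Change = 3.8232 − 3.6811 = 0.14 °C.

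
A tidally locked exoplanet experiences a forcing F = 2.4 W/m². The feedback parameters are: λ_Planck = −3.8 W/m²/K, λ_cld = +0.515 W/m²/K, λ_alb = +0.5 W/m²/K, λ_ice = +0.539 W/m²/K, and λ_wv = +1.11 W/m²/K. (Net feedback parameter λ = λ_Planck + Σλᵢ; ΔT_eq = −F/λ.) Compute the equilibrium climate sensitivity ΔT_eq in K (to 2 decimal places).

Net feedback parameter λ = (−3.8) + (+0.515) + (+0.5) + (+0.539) + (+1.11) = -1.136 W/m²/K.
ΔT = −F/λ = −2.4/(-1.136) = 2.11 K.

2.11 K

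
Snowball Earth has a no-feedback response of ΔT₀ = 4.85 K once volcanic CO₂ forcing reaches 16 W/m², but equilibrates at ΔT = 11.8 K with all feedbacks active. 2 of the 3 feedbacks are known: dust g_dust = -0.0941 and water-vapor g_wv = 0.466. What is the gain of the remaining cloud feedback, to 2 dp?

0.22

Amplification A = ΔT/ΔT₀ = 11.8/4.85 = 2.433.
Total gain g = 1 − 1/A = 1 − 1/2.433 = 0.589.
Known gains sum to -0.0941 + 0.466 = 0.3719.
g_cld = 0.589 − 0.3719 = 0.22.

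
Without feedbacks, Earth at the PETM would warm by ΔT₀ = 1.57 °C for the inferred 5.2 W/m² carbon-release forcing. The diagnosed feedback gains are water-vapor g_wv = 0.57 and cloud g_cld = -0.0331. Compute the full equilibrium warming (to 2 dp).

Total gain g = 0.57 − 0.0331 = 0.5369.
Amplification A = 1/(1 − 0.5369) = 2.159.
ΔT = 1.57 × 2.159 = 3.39 °C.

3.39 °C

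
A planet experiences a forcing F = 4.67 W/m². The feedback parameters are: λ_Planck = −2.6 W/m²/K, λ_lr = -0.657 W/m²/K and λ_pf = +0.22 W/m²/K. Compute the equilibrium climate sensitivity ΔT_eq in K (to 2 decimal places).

Net feedback parameter λ = (−2.6) + (-0.657) + (+0.22) = -3.037 W/m²/K.
ΔT = −F/λ = −4.67/(-3.037) = 1.54 K.

1.54 K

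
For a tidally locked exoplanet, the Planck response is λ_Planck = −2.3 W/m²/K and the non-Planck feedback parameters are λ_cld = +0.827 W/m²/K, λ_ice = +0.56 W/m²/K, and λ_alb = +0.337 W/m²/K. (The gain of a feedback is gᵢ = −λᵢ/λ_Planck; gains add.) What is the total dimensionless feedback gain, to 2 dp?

Convert to gains: g_cld = 0.827/2.3 = 0.3596; g_ice = 0.56/2.3 = 0.2435; g_alb = 0.337/2.3 = 0.1465.
Total gain g = 0.7496.

0.75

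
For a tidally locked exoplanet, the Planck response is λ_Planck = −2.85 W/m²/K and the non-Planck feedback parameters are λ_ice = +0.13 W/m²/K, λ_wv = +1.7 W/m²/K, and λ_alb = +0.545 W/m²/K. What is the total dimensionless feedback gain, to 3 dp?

Convert to gains: g_ice = 0.13/2.85 = 0.04561; g_wv = 1.7/2.85 = 0.5965; g_alb = 0.545/2.85 = 0.1912.
Total gain g = 0.83331.

0.833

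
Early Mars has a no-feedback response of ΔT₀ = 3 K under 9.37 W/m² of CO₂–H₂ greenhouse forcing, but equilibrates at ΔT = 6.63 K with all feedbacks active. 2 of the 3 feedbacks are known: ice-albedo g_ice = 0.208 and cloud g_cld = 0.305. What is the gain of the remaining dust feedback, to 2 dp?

Amplification A = ΔT/ΔT₀ = 6.63/3 = 2.21.
Total gain g = 1 − 1/A = 1 − 1/2.21 = 0.5475.
Known gains sum to 0.208 + 0.305 = 0.513.
g_dust = 0.5475 − 0.513 = 0.03.

0.03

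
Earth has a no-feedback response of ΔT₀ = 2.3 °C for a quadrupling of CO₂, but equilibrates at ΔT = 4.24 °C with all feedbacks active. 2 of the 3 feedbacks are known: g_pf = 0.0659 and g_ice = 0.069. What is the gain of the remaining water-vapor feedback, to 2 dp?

Amplification A = ΔT/ΔT₀ = 4.24/2.3 = 1.843.
Total gain g = 1 − 1/A = 1 − 1/1.843 = 0.4574.
Known gains sum to 0.0659 + 0.069 = 0.1349.
g_wv = 0.4574 − 0.1349 = 0.32.

0.32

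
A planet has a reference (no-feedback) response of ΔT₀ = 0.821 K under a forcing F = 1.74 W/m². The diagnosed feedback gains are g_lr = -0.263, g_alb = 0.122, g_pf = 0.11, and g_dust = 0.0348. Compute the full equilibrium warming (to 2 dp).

0.82 K

Total gain g = -0.263 + 0.122 + 0.11 + 0.0348 = 0.0038.
Amplification A = 1/(1 − 0.0038) = 1.004.
ΔT = 0.821 × 1.004 = 0.82 K.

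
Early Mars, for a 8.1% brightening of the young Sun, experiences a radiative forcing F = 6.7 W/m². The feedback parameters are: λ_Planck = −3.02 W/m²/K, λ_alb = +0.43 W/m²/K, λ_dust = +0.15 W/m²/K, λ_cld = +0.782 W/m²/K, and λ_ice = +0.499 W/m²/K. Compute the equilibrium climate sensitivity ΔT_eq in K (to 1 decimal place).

5.8 K

Net feedback parameter λ = (−3.02) + (+0.43) + (+0.15) + (+0.782) + (+0.499) = -1.159 W/m²/K.
ΔT = −F/λ = −6.7/(-1.159) = 5.8 K.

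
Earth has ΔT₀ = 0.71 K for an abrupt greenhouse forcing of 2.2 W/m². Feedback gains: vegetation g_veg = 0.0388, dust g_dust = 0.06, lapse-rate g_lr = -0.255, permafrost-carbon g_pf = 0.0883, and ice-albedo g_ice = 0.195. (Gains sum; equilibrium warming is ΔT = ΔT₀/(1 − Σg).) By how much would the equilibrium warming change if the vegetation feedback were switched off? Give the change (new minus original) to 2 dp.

-0.03 K

Original: g = 0.1271, ΔT = 0.71/(1−0.1271) = 0.8134 K.
Without vegetation: g' = 0.0883, ΔT' = 0.71/(1−0.0883) = 0.7788 K.
Change = 0.7788 − 0.8134 = -0.03 K.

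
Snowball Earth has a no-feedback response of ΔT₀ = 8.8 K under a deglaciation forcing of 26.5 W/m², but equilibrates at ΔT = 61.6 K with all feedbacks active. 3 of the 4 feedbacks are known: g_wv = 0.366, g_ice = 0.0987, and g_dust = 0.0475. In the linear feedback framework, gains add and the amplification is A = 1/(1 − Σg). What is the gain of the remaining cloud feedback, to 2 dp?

0.34

Amplification A = ΔT/ΔT₀ = 61.6/8.8 = 7.
Total gain g = 1 − 1/A = 1 − 1/7 = 0.8571.
Known gains sum to 0.366 + 0.0987 + 0.0475 = 0.5122.
g_cld = 0.8571 − 0.5122 = 0.34.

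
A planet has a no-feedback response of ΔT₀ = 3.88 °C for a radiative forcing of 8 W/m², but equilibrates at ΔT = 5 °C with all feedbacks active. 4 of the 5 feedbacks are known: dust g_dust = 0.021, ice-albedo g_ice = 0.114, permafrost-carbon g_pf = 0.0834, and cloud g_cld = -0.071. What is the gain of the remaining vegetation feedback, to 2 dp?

Amplification A = ΔT/ΔT₀ = 5/3.88 = 1.289.
Total gain g = 1 − 1/A = 1 − 1/1.289 = 0.2242.
Known gains sum to 0.021 + 0.114 + 0.0834 − 0.071 = 0.1474.
g_veg = 0.2242 − 0.1474 = 0.08.

0.08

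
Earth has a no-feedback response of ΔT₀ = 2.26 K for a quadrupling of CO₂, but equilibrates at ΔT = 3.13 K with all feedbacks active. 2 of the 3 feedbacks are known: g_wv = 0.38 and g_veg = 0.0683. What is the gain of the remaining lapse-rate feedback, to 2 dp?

-0.17

Amplification A = ΔT/ΔT₀ = 3.13/2.26 = 1.385.
Total gain g = 1 − 1/A = 1 − 1/1.385 = 0.278.
Known gains sum to 0.38 + 0.0683 = 0.4483.
g_lr = 0.278 − 0.4483 = -0.17.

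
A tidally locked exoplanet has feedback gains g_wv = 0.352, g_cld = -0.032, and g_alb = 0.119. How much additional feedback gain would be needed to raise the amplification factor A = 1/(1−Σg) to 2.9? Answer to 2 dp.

Current total gain = 0.439.
Target gain for A = 2.9: g* = 1 − 1/2.9 = 0.6552.
Additional gain needed = 0.6552 − 0.439 = 0.22.

0.22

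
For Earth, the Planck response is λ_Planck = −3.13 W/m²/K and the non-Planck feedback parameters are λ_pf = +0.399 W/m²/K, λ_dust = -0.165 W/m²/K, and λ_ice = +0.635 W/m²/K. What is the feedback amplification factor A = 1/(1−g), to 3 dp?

1.384

Convert to gains: g_pf = 0.399/3.13 = 0.1275; g_dust = -0.165/3.13 = -0.05272; g_ice = 0.635/3.13 = 0.2029.
Total gain g = 0.27768.
A = 1/(1 − 0.27768) = 1.384.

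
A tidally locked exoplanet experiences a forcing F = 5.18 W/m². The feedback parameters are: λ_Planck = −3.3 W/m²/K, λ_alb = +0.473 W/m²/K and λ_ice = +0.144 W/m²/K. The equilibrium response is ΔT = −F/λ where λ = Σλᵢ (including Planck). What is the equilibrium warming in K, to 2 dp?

1.93 K

Net feedback parameter λ = (−3.3) + (+0.473) + (+0.144) = -2.683 W/m²/K.
ΔT = −F/λ = −5.18/(-2.683) = 1.93 K.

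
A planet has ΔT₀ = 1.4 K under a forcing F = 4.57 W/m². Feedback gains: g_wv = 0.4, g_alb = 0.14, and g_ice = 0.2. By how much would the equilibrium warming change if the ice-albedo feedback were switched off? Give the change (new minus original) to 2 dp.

-2.34 K

Original: g = 0.74, ΔT = 1.4/(1−0.74) = 5.3846 K.
Without ice-albedo: g' = 0.54, ΔT' = 1.4/(1−0.54) = 3.0435 K.
Change = 3.0435 − 5.3846 = -2.34 K.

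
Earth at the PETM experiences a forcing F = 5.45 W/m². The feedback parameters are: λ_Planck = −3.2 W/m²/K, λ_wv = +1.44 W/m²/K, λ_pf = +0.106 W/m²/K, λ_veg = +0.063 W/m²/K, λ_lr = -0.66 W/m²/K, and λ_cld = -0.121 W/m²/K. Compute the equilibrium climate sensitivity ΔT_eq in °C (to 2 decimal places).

2.30 °C

Net feedback parameter λ = (−3.2) + (+1.44) + (+0.106) + (+0.063) + (-0.66) + (-0.121) = -2.372 W/m²/K.
ΔT = −F/λ = −5.45/(-2.372) = 2.30 °C.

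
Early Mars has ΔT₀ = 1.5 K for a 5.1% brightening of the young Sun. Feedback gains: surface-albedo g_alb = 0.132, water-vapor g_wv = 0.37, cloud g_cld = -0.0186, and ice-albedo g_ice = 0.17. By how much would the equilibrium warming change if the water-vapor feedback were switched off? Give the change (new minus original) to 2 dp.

Original: g = 0.6534, ΔT = 1.5/(1−0.6534) = 4.3278 K.
Without water-vapor: g' = 0.2834, ΔT' = 1.5/(1−0.2834) = 2.0932 K.
Change = 2.0932 − 4.3278 = -2.23 K.

-2.23 K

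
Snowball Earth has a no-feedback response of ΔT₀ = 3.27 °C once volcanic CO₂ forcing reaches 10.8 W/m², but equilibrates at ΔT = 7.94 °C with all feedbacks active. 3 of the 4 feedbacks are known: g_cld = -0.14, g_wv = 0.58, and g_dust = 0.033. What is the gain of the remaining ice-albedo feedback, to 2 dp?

0.12

Amplification A = ΔT/ΔT₀ = 7.94/3.27 = 2.428.
Total gain g = 1 − 1/A = 1 − 1/2.428 = 0.5881.
Known gains sum to -0.14 + 0.58 + 0.033 = 0.473.
g_ice = 0.5881 − 0.473 = 0.12.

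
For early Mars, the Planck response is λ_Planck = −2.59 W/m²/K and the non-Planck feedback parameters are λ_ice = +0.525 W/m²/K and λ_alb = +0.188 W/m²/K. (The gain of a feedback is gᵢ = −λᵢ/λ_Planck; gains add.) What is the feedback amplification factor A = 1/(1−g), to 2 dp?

Convert to gains: g_ice = 0.525/2.59 = 0.2027; g_alb = 0.188/2.59 = 0.07259.
Total gain g = 0.27529.
A = 1/(1 − 0.27529) = 1.38.

1.38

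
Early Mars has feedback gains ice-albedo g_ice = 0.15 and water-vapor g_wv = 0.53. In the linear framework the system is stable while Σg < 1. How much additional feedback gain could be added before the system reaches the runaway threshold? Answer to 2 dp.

Current total gain = 0.15 + 0.53 = 0.68.
Margin to runaway = 1 − 0.68 = 0.32.

0.32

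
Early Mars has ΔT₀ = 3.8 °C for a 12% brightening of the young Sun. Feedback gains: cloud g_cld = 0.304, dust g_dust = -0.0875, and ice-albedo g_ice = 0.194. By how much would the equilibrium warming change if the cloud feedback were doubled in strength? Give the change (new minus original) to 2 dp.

Original: g = 0.4105, ΔT = 3.8/(1−0.4105) = 6.4461 °C.
With doubled cloud: g' = 0.7145, ΔT' = 3.8/(1−0.7145) = 13.3100 °C.
Change = 13.3100 − 6.4461 = 6.86 °C.

6.86 °C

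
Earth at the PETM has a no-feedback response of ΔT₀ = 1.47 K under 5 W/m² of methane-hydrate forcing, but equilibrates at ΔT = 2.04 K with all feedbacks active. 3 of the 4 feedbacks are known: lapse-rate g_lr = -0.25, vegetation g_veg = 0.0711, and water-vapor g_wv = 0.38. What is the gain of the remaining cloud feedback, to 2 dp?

Amplification A = ΔT/ΔT₀ = 2.04/1.47 = 1.388.
Total gain g = 1 − 1/A = 1 − 1/1.388 = 0.2795.
Known gains sum to -0.25 + 0.0711 + 0.38 = 0.2011.
g_cld = 0.2795 − 0.2011 = 0.08.

0.08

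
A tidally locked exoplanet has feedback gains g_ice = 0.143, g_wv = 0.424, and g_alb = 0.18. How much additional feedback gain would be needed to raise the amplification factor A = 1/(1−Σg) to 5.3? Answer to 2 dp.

Current total gain = 0.747.
Target gain for A = 5.3: g* = 1 − 1/5.3 = 0.8113.
Additional gain needed = 0.8113 − 0.747 = 0.06.

0.06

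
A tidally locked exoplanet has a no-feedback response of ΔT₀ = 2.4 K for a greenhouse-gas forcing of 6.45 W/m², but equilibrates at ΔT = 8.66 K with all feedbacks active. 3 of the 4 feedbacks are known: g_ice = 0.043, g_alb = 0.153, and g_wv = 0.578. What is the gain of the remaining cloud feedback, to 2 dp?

-0.05

Amplification A = ΔT/ΔT₀ = 8.66/2.4 = 3.608.
Total gain g = 1 − 1/A = 1 − 1/3.608 = 0.7228.
Known gains sum to 0.043 + 0.153 + 0.578 = 0.774.
g_cld = 0.7228 − 0.774 = -0.05.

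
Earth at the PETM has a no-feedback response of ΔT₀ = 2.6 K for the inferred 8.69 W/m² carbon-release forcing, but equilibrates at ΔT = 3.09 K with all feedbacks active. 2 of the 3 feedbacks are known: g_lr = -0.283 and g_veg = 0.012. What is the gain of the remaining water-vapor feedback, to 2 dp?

0.43

Amplification A = ΔT/ΔT₀ = 3.09/2.6 = 1.188.
Total gain g = 1 − 1/A = 1 − 1/1.188 = 0.1582.
Known gains sum to -0.283 + 0.012 = -0.271.
g_wv = 0.1582 + 0.271 = 0.43.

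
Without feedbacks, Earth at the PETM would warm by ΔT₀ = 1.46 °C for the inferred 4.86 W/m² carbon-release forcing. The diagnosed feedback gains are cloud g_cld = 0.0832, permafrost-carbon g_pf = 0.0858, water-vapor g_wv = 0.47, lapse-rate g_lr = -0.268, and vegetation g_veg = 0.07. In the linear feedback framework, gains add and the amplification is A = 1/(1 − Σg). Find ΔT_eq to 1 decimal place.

2.6 °C

Total gain g = 0.0832 + 0.0858 + 0.47 − 0.268 + 0.07 = 0.441.
Amplification A = 1/(1 − 0.441) = 1.789.
ΔT = 1.46 × 1.789 = 2.6 °C.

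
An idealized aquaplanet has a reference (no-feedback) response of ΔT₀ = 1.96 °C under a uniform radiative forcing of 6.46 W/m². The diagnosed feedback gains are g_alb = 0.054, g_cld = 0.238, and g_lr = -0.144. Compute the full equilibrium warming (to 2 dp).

Total gain g = 0.054 + 0.238 − 0.144 = 0.148.
Amplification A = 1/(1 − 0.148) = 1.174.
ΔT = 1.96 × 1.174 = 2.30 °C.

2.30 °C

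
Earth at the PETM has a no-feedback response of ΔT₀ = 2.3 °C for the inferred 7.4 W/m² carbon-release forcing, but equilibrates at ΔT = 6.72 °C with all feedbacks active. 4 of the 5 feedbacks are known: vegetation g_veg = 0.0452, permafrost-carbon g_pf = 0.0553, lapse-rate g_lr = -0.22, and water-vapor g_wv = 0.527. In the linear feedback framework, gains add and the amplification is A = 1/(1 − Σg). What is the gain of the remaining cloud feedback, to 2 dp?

Amplification A = ΔT/ΔT₀ = 6.72/2.3 = 2.922.
Total gain g = 1 − 1/A = 1 − 1/2.922 = 0.6578.
Known gains sum to 0.0452 + 0.0553 − 0.22 + 0.527 = 0.4075.
g_cld = 0.6578 − 0.4075 = 0.25.

0.25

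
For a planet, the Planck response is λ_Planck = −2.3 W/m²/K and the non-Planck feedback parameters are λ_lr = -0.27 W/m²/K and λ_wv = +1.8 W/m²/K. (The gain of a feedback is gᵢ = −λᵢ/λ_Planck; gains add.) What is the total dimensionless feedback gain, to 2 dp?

Convert to gains: g_lr = -0.27/2.3 = -0.1174; g_wv = 1.8/2.3 = 0.7826.
Total gain g = 0.6652.

0.67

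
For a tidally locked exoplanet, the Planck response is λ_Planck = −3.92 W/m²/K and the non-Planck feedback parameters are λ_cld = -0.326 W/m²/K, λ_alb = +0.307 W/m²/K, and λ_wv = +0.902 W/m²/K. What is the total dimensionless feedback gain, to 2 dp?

0.23

Convert to gains: g_cld = -0.326/3.92 = -0.08316; g_alb = 0.307/3.92 = 0.07832; g_wv = 0.902/3.92 = 0.2301.
Total gain g = 0.22526.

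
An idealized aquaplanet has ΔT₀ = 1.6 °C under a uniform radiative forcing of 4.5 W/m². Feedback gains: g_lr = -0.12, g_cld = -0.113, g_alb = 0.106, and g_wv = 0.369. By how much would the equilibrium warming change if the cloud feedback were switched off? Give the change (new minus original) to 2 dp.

Original: g = 0.242, ΔT = 1.6/(1−0.242) = 2.1108 °C.
Without cloud: g' = 0.355, ΔT' = 1.6/(1−0.355) = 2.4806 °C.
Change = 2.4806 − 2.1108 = 0.37 °C.

0.37 °C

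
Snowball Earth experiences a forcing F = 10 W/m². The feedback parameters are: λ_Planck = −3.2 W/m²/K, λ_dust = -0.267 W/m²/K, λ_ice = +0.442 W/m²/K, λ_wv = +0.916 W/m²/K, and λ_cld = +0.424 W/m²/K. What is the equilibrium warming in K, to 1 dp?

5.9 K

Net feedback parameter λ = (−3.2) + (-0.267) + (+0.442) + (+0.916) + (+0.424) = -1.685 W/m²/K.
ΔT = −F/λ = −10/(-1.685) = 5.9 K.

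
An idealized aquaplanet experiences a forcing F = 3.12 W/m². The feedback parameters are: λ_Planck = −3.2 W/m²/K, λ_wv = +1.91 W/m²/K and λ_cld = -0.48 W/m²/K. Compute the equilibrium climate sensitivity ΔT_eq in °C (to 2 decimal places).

Net feedback parameter λ = (−3.2) + (+1.91) + (-0.48) = -1.77 W/m²/K.
ΔT = −F/λ = −3.12/(-1.77) = 1.76 °C.

1.76 °C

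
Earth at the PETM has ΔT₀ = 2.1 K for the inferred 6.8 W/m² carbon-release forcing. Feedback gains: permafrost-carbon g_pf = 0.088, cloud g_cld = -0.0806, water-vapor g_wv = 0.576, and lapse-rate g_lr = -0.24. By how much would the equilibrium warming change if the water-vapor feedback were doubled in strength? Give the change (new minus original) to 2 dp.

22.86 K

Original: g = 0.3434, ΔT = 2.1/(1−0.3434) = 3.1983 K.
With doubled water-vapor: g' = 0.9194, ΔT' = 2.1/(1−0.9194) = 26.0546 K.
Change = 26.0546 − 3.1983 = 22.86 K.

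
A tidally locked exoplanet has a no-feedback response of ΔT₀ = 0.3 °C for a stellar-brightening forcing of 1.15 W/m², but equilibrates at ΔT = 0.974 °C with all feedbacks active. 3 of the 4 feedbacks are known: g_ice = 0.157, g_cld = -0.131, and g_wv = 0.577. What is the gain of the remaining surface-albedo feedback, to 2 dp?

0.09

Amplification A = ΔT/ΔT₀ = 0.974/0.3 = 3.247.
Total gain g = 1 − 1/A = 1 − 1/3.247 = 0.692.
Known gains sum to 0.157 − 0.131 + 0.577 = 0.603.
g_alb = 0.692 − 0.603 = 0.09.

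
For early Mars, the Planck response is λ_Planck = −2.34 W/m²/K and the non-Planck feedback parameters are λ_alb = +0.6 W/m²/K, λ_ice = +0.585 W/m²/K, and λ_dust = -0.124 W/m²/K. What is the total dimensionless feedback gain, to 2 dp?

0.45

Convert to gains: g_alb = 0.6/2.34 = 0.2564; g_ice = 0.585/2.34 = 0.25; g_dust = -0.124/2.34 = -0.05299.
Total gain g = 0.45341.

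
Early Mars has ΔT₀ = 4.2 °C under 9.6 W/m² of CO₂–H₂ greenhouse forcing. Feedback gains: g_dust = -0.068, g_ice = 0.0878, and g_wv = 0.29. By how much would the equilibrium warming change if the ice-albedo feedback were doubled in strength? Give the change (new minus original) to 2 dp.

Original: g = 0.3098, ΔT = 4.2/(1−0.3098) = 6.0852 °C.
With doubled ice-albedo: g' = 0.3976, ΔT' = 4.2/(1−0.3976) = 6.9721 °C.
Change = 6.9721 − 6.0852 = 0.89 °C.

0.89 °C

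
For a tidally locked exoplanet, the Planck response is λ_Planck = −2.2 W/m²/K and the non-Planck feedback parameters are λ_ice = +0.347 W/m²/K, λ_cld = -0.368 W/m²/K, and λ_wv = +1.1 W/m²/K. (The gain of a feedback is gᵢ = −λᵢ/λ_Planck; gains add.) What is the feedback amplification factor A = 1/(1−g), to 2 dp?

Convert to gains: g_ice = 0.347/2.2 = 0.1577; g_cld = -0.368/2.2 = -0.1673; g_wv = 1.1/2.2 = 0.5.
Total gain g = 0.4904.
A = 1/(1 − 0.4904) = 1.96.

1.96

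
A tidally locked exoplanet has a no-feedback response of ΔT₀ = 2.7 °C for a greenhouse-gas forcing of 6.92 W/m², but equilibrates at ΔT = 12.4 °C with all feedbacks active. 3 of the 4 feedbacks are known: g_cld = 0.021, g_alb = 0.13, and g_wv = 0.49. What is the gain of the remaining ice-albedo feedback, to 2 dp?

Amplification A = ΔT/ΔT₀ = 12.4/2.7 = 4.593.
Total gain g = 1 − 1/A = 1 − 1/4.593 = 0.7823.
Known gains sum to 0.021 + 0.13 + 0.49 = 0.641.
g_ice = 0.7823 − 0.641 = 0.14.

0.14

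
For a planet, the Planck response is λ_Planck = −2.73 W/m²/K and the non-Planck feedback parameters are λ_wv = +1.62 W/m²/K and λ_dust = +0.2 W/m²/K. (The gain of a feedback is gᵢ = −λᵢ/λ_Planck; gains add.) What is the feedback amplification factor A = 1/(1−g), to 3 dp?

Convert to gains: g_wv = 1.62/2.73 = 0.5934; g_dust = 0.2/2.73 = 0.07326.
Total gain g = 0.66666.
A = 1/(1 − 0.66666) = 3.000.

3.000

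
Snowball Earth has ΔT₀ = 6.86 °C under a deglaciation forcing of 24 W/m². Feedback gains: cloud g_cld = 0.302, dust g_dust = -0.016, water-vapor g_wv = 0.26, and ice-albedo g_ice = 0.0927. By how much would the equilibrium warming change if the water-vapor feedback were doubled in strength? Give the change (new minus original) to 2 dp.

Original: g = 0.6387, ΔT = 6.86/(1−0.6387) = 18.9870 °C.
With doubled water-vapor: g' = 0.8987, ΔT' = 6.86/(1−0.8987) = 67.7196 °C.
Change = 67.7196 − 18.9870 = 48.73 °C.

48.73 °C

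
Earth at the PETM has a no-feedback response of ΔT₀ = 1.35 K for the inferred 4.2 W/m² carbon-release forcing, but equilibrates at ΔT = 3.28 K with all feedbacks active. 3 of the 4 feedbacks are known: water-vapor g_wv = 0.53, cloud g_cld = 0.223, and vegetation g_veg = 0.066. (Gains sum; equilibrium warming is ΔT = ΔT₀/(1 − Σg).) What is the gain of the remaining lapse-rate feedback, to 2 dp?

Amplification A = ΔT/ΔT₀ = 3.28/1.35 = 2.43.
Total gain g = 1 − 1/A = 1 − 1/2.43 = 0.5885.
Known gains sum to 0.53 + 0.223 + 0.066 = 0.819.
g_lr = 0.5885 − 0.819 = -0.23.

-0.23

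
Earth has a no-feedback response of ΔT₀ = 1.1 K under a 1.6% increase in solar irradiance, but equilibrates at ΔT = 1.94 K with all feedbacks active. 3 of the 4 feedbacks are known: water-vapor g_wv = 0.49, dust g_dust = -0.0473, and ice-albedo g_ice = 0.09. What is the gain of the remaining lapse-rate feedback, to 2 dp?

-0.10

Amplification A = ΔT/ΔT₀ = 1.94/1.1 = 1.764.
Total gain g = 1 − 1/A = 1 − 1/1.764 = 0.4331.
Known gains sum to 0.49 − 0.0473 + 0.09 = 0.5327.
g_lr = 0.4331 − 0.5327 = -0.10.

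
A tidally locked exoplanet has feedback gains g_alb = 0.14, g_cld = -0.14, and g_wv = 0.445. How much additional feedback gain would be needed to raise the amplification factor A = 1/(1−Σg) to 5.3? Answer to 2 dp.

0.37

Current total gain = 0.445.
Target gain for A = 5.3: g* = 1 − 1/5.3 = 0.8113.
Additional gain needed = 0.8113 − 0.445 = 0.37.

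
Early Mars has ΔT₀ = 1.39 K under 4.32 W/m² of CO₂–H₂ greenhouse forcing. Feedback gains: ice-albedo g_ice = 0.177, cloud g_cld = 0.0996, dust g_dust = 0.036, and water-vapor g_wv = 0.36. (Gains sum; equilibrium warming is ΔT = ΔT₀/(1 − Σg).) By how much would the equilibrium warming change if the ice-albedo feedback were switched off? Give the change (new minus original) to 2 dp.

Original: g = 0.6726, ΔT = 1.39/(1−0.6726) = 4.2456 K.
Without ice-albedo: g' = 0.4956, ΔT' = 1.39/(1−0.4956) = 2.7557 K.
Change = 2.7557 − 4.2456 = -1.49 K.

-1.49 K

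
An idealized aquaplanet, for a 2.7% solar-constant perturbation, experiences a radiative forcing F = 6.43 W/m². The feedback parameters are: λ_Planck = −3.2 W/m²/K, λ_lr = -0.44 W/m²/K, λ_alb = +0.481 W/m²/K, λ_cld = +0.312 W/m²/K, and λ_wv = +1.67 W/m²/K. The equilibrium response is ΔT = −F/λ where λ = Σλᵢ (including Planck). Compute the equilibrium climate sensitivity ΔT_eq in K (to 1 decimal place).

Net feedback parameter λ = (−3.2) + (-0.44) + (+0.481) + (+0.312) + (+1.67) = -1.177 W/m²/K.
ΔT = −F/λ = −6.43/(-1.177) = 5.5 K.

5.5 K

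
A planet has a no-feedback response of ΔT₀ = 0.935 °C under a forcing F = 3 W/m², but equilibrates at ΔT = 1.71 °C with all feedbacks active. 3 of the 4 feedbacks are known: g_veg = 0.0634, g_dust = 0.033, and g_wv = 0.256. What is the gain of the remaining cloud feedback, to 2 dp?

0.10

Amplification A = ΔT/ΔT₀ = 1.71/0.935 = 1.829.
Total gain g = 1 − 1/A = 1 − 1/1.829 = 0.4533.
Known gains sum to 0.0634 + 0.033 + 0.256 = 0.3524.
g_cld = 0.4533 − 0.3524 = 0.10.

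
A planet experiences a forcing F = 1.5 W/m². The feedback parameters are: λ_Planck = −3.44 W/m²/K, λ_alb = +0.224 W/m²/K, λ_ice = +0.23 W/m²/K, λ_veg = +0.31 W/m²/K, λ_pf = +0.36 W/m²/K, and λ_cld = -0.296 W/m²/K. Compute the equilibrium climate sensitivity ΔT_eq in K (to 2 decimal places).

0.57 K

Net feedback parameter λ = (−3.44) + (+0.224) + (+0.23) + (+0.31) + (+0.36) + (-0.296) = -2.612 W/m²/K.
ΔT = −F/λ = −1.5/(-2.612) = 0.57 K.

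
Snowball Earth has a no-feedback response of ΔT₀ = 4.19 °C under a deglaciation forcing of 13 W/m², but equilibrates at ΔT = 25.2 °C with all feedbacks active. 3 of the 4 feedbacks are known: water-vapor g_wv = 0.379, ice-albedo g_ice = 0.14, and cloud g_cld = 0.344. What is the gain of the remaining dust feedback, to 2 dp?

-0.03

Amplification A = ΔT/ΔT₀ = 25.2/4.19 = 6.014.
Total gain g = 1 − 1/A = 1 − 1/6.014 = 0.8337.
Known gains sum to 0.379 + 0.14 + 0.344 = 0.863.
g_dust = 0.8337 − 0.863 = -0.03.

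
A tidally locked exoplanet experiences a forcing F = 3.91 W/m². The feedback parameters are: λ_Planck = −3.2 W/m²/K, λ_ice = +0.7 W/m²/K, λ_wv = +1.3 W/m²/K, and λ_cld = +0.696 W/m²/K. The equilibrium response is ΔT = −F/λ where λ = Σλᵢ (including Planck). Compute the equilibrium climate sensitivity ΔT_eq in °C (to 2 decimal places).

Net feedback parameter λ = (−3.2) + (+0.7) + (+1.3) + (+0.696) = -0.504 W/m²/K.
ΔT = −F/λ = −3.91/(-0.504) = 7.76 °C.

7.76 °C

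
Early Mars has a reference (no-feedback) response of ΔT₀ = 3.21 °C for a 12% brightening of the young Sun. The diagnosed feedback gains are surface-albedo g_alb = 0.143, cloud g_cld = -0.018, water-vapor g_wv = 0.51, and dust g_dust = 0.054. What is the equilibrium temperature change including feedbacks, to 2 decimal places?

10.32 °C

Total gain g = 0.143 − 0.018 + 0.51 + 0.054 = 0.689.
Amplification A = 1/(1 − 0.689) = 3.215.
ΔT = 3.21 × 3.215 = 10.32 °C.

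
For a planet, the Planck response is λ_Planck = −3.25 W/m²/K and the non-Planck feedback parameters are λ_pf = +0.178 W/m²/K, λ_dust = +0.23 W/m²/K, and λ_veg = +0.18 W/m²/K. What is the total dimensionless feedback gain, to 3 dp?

0.181

Convert to gains: g_pf = 0.178/3.25 = 0.05477; g_dust = 0.23/3.25 = 0.07077; g_veg = 0.18/3.25 = 0.05538.
Total gain g = 0.18092.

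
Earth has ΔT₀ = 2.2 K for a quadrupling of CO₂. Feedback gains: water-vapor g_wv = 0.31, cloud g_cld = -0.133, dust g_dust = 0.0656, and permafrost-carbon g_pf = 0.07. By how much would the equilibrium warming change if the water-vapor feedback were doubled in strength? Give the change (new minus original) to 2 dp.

Original: g = 0.3126, ΔT = 2.2/(1−0.3126) = 3.2005 K.
With doubled water-vapor: g' = 0.6226, ΔT' = 2.2/(1−0.6226) = 5.8294 K.
Change = 5.8294 − 3.2005 = 2.63 K.

2.63 K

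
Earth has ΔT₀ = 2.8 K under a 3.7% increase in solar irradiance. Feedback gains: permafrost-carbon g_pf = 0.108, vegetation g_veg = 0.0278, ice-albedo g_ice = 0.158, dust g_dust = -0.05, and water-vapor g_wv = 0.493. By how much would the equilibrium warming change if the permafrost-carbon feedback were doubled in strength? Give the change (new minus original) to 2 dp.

Original: g = 0.7368, ΔT = 2.8/(1−0.7368) = 10.6383 K.
With doubled permafrost-carbon: g' = 0.8448, ΔT' = 2.8/(1−0.8448) = 18.0412 K.
Change = 18.0412 − 10.6383 = 7.40 K.

7.40 K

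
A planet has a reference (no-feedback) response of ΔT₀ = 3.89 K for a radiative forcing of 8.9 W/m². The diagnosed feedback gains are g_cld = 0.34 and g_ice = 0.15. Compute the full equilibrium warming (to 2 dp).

Total gain g = 0.34 + 0.15 = 0.49.
Amplification A = 1/(1 − 0.49) = 1.961.
ΔT = 3.89 × 1.961 = 7.63 K.

7.63 K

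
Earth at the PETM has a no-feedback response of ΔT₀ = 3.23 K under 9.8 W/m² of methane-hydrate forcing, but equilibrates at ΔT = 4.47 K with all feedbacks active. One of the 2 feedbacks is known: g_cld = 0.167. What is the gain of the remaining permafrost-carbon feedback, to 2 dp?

0.11

Amplification A = ΔT/ΔT₀ = 4.47/3.23 = 1.384.
Total gain g = 1 − 1/A = 1 − 1/1.384 = 0.2775.
The known gain is 0.167.
g_pf = 0.2775 − 0.167 = 0.11.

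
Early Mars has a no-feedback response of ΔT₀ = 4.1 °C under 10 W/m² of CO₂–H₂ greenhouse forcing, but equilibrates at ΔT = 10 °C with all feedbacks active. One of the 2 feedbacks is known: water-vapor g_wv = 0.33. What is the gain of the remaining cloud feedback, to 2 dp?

0.26

Amplification A = ΔT/ΔT₀ = 10/4.1 = 2.439.
Total gain g = 1 − 1/A = 1 − 1/2.439 = 0.59.
The known gain is 0.33.
g_cld = 0.59 − 0.33 = 0.26.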